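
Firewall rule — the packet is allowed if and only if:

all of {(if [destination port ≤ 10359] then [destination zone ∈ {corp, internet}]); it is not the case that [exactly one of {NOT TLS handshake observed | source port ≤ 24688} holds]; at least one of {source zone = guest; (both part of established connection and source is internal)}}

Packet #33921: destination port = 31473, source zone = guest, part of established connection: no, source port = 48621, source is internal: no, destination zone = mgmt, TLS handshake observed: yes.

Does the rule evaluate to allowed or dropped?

Atomic conditions:
  destination port ≤ 10359: 31473 ≤ 10359 is false
  destination zone ∈ {corp, internet}: mgmt is not in the set → false
  NOT TLS handshake observed: yes → false
  source port ≤ 24688: 48621 ≤ 24688 is false
  source zone = guest: guest == guest is true
  part of established connection: no → false
  source is internal: no → false
Combine:
[1] false → false (antecedent false ⇒ implication holds) = true
[2.1] exactly-one(false, false) = false
[2] NOT false = true
[3.2] false AND false = false
[3] true OR false = true
[root] true AND true AND true = true
Overall: true → allowed

Allowed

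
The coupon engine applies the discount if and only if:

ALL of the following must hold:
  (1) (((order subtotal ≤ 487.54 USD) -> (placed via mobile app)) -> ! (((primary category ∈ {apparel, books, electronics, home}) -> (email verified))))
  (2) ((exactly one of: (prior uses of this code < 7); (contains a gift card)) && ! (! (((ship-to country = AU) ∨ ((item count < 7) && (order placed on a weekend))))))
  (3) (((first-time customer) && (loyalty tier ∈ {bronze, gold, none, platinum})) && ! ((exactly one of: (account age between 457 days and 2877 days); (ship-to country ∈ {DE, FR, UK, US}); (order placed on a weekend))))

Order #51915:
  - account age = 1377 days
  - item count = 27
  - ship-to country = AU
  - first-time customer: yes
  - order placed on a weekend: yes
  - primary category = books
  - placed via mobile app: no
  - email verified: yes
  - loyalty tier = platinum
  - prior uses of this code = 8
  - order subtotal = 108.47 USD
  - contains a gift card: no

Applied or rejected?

Rejected

Atomic conditions:
  order subtotal ≤ 487.54 USD: 108.47 ≤ 487.54 is true
  placed via mobile app: no → false
  primary category ∈ {apparel, books, electronics, home}: books is in the set → true
  email verified: yes → true
  prior uses of this code < 7: 8 < 7 is false
  contains a gift card: no → false
  ship-to country = AU: AU == AU is true
  item count < 7: 27 < 7 is false
  order placed on a weekend: yes → true
  first-time customer: yes → true
  loyalty tier ∈ {bronze, gold, none, platinum}: platinum is in the set → true
  account age between 457 days and 2877 days: 1377 in [457, 2877] is true
  ship-to country ∈ {DE, FR, UK, US}: AU is not in the set → false
Combine:
[1.1] true → false = false
[1.2.1] true → true = true
[1.2] NOT true = false
[1] false → false (antecedent false ⇒ implication holds) = true
[2.1] exactly-one(false, false) = false
[2.2.1.1.2] false AND true = false
[2.2.1.1] true OR false = true
[2.2.1] NOT true = false
[2.2] NOT false = true
[2] false AND true = false
[3.1] true AND true = true
[3.2.1] exactly-one(true, false, true) = false
[3.2] NOT false = true
[3] true AND true = true
[root] true AND false AND true = false
Overall: false → rejected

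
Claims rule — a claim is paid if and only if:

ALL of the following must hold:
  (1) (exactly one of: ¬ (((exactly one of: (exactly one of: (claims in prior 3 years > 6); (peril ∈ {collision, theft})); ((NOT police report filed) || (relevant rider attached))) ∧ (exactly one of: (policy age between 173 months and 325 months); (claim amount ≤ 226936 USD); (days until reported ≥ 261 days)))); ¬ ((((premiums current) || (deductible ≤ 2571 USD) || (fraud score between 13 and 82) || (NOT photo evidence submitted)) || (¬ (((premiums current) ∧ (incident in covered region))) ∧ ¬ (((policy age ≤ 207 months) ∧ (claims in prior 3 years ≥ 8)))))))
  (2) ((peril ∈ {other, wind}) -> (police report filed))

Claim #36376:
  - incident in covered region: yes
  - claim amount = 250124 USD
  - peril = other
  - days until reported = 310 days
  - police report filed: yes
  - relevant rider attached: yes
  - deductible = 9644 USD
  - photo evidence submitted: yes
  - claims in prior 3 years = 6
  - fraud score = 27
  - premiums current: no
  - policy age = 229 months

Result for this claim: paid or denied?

Atomic conditions:
  claims in prior 3 years > 6: 6 > 6 is false
  peril ∈ {collision, theft}: other is not in the set → false
  NOT police report filed: yes → false
  relevant rider attached: yes → true
  policy age between 173 months and 325 months: 229 in [173, 325] is true
  claim amount ≤ 226936 USD: 250124 ≤ 226936 is false
  days until reported ≥ 261 days: 310 ≥ 261 is true
  premiums current: no → false
  deductible ≤ 2571 USD: 9644 ≤ 2571 is false
  fraud score between 13 and 82: 27 in [13, 82] is true
  NOT photo evidence submitted: yes → false
  incident in covered region: yes → true
  policy age ≤ 207 months: 229 ≤ 207 is false
  claims in prior 3 years ≥ 8: 6 ≥ 8 is false
  peril ∈ {other, wind}: other is in the set → true
  police report filed: yes → true
Combine:
[1.1.1.1.1] exactly-one(false, false) = false
[1.1.1.1.2] false OR true = true
[1.1.1.1] exactly-one(false, true) = true
[1.1.1.2] exactly-one(true, false, true) = false
[1.1.1] true AND false = false
[1.1] NOT false = true
[1.2.1.1] false OR false OR true OR false = true
[1.2.1.2.1.1] false AND true = false
[1.2.1.2.1] NOT false = true
[1.2.1.2.2.1] false AND false = false
[1.2.1.2.2] NOT false = true
[1.2.1.2] true AND true = true
[1.2.1] true OR true = true
[1.2] NOT true = false
[1] exactly-one(true, false) = true
[2] true → true = true
[root] true AND true = true
Overall: true → paid

Paid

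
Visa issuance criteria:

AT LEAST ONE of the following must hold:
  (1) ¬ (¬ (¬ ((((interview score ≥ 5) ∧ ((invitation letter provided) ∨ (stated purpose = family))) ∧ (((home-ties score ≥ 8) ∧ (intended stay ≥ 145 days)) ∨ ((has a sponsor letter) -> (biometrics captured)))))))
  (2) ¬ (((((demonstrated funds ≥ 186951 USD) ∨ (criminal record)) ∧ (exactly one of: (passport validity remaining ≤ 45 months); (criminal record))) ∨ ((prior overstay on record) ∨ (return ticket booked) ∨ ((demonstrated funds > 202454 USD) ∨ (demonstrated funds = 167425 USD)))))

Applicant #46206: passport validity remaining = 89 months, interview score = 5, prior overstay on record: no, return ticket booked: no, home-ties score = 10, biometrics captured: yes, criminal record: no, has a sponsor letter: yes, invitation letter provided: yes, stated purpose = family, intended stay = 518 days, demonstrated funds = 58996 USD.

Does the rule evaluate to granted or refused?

Atomic conditions:
  interview score ≥ 5: 5 ≥ 5 is true
  invitation letter provided: yes → true
  stated purpose = family: family == family is true
  home-ties score ≥ 8: 10 ≥ 8 is true
  intended stay ≥ 145 days: 518 ≥ 145 is true
  has a sponsor letter: yes → true
  biometrics captured: yes → true
  demonstrated funds ≥ 186951 USD: 58996 ≥ 186951 is false
  criminal record: no → false
  passport validity remaining ≤ 45 months: 89 ≤ 45 is false
  prior overstay on record: no → false
  return ticket booked: no → false
  demonstrated funds > 202454 USD: 58996 > 202454 is false
  demonstrated funds = 167425 USD: 58996 == 167425 is false
Combine:
[1.1.1.1.1.2] true OR true = true
[1.1.1.1.1] true AND true = true
[1.1.1.1.2.1] true AND true = true
[1.1.1.1.2.2] true → true = true
[1.1.1.1.2] true OR true = true
[1.1.1.1] true AND true = true
[1.1.1] NOT true = false
[1.1] NOT false = true
[1] NOT true = false
[2.1.1.1] false OR false = false
[2.1.1.2] exactly-one(false, false) = false
[2.1.1] false AND false = false
[2.1.2.3] false OR false = false
[2.1.2] false OR false OR false = false
[2.1] false OR false = false
[2] NOT false = true
[root] false OR true = true
Overall: true → granted

Granted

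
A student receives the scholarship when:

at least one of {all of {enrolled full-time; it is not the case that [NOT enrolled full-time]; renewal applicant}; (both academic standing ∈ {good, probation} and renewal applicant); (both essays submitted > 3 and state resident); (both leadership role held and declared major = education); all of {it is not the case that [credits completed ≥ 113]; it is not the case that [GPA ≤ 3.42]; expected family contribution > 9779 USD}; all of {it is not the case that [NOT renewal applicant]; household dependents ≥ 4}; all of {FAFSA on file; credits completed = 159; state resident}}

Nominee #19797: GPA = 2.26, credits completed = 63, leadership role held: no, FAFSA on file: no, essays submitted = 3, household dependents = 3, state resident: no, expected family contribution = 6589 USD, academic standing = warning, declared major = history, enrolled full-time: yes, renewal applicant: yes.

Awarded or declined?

Atomic conditions:
  enrolled full-time: yes → true
  NOT enrolled full-time: yes → false
  renewal applicant: yes → true
  academic standing ∈ {good, probation}: warning is not in the set → false
  essays submitted > 3: 3 > 3 is false
  state resident: no → false
  leadership role held: no → false
  declared major = education: history == education is false
  credits completed ≥ 113: 63 ≥ 113 is false
  GPA ≤ 3.42: 2.26 ≤ 3.42 is true
  expected family contribution > 9779 USD: 6589 > 9779 is false
  NOT renewal applicant: yes → false
  household dependents ≥ 4: 3 ≥ 4 is false
  FAFSA on file: no → false
  credits completed = 159: 63 == 159 is false
Combine:
[1.2] NOT false = true
[1] true AND true AND true = true
[2] false AND true = false
[3] false AND false = false
[4] false AND false = false
[5.1] NOT false = true
[5.2] NOT true = false
[5] true AND false AND false = false
[6.1] NOT false = true
[6] true AND false = false
[7] false AND false AND false = false
[root] true OR false OR false OR false OR false OR false OR false = true
Overall: true → awarded

Awarded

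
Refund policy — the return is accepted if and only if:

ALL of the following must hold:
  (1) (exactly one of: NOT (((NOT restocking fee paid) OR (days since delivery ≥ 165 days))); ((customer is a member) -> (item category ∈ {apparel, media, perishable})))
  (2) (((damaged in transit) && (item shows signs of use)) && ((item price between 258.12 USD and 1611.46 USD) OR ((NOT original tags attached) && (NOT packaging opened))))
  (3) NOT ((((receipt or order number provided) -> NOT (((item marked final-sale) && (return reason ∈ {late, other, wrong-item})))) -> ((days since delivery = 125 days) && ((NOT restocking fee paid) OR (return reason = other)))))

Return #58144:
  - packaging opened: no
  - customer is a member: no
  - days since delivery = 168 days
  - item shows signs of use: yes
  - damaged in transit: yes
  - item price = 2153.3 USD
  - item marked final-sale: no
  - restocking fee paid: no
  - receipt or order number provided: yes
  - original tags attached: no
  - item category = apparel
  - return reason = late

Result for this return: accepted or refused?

Atomic conditions:
  NOT restocking fee paid: no → true
  days since delivery ≥ 165 days: 168 ≥ 165 is true
  customer is a member: no → false
  item category ∈ {apparel, media, perishable}: apparel is in the set → true
  damaged in transit: yes → true
  item shows signs of use: yes → true
  item price between 258.12 USD and 1611.46 USD: 2153.3 in [258.12, 1611.46] is false
  NOT original tags attached: no → true
  NOT packaging opened: no → true
  receipt or order number provided: yes → true
  item marked final-sale: no → false
  return reason ∈ {late, other, wrong-item}: late is in the set → true
  days since delivery = 125 days: 168 == 125 is false
  return reason = other: late == other is false
Combine:
[1.1.1] true OR true = true
[1.1] NOT true = false
[1.2] false → true (antecedent false ⇒ implication holds) = true
[1] exactly-one(false, true) = true
[2.1] true AND true = true
[2.2.2] true AND true = true
[2.2] false OR true = true
[2] true AND true = true
[3.1.1.2.1] false AND true = false
[3.1.1.2] NOT false = true
[3.1.1] true → true = true
[3.1.2.2] true OR false = true
[3.1.2] false AND true = false
[3.1] true → false = false
[3] NOT false = true
[root] true AND true AND true = true
Overall: true → accepted

Accepted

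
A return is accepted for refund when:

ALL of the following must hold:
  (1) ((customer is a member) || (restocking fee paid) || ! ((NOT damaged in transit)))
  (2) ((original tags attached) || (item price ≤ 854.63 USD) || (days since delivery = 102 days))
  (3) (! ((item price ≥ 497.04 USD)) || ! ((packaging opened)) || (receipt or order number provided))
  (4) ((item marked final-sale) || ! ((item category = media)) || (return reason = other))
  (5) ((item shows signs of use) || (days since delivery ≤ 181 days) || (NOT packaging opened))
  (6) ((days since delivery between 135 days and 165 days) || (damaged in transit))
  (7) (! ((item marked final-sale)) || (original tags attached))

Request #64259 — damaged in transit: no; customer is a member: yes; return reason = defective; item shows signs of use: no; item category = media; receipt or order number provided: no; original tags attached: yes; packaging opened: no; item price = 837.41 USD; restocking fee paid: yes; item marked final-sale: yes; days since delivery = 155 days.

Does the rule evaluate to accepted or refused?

Accepted

Atomic conditions:
  customer is a member: yes → true
  restocking fee paid: yes → true
  NOT damaged in transit: no → true
  original tags attached: yes → true
  item price ≤ 854.63 USD: 837.41 ≤ 854.63 is true
  days since delivery = 102 days: 155 == 102 is false
  item price ≥ 497.04 USD: 837.41 ≥ 497.04 is true
  packaging opened: no → false
  receipt or order number provided: no → false
  item marked final-sale: yes → true
  item category = media: media == media is true
  return reason = other: defective == other is false
  item shows signs of use: no → false
  days since delivery ≤ 181 days: 155 ≤ 181 is true
  NOT packaging opened: no → true
  days since delivery between 135 days and 165 days: 155 in [135, 165] is true
  damaged in transit: no → false
Combine:
[1.3] NOT true = false
[1] true OR true OR false = true
[2] true OR true OR false = true
[3.1] NOT true = false
[3.2] NOT false = true
[3] false OR true OR false = true
[4.2] NOT true = false
[4] true OR false OR false = true
[5] false OR true OR true = true
[6] true OR false = true
[7.1] NOT true = false
[7] false OR true = true
[root] true AND true AND true AND true AND true AND true AND true = true
Overall: true → accepted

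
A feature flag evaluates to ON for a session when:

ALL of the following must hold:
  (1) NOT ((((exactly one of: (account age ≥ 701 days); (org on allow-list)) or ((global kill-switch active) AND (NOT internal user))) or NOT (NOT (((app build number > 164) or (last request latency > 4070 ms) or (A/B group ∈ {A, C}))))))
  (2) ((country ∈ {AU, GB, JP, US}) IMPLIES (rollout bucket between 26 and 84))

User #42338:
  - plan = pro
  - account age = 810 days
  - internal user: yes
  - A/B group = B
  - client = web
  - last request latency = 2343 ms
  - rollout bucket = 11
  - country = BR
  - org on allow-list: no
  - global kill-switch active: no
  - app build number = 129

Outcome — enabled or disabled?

Disabled

Atomic conditions:
  account age ≥ 701 days: 810 ≥ 701 is true
  org on allow-list: no → false
  global kill-switch active: no → false
  NOT internal user: yes → false
  app build number > 164: 129 > 164 is false
  last request latency > 4070 ms: 2343 > 4070 is false
  A/B group ∈ {A, C}: B is not in the set → false
  country ∈ {AU, GB, JP, US}: BR is not in the set → false
  rollout bucket between 26 and 84: 11 in [26, 84] is false
Combine:
[1.1.1.1] exactly-one(true, false) = true
[1.1.1.2] false AND false = false
[1.1.1] true OR false = true
[1.1.2.1.1] false OR false OR false = false
[1.1.2.1] NOT false = true
[1.1.2] NOT true = false
[1.1] true OR false = true
[1] NOT true = false
[2] false → false (antecedent false ⇒ implication holds) = true
[root] false AND true = false
Overall: false → disabled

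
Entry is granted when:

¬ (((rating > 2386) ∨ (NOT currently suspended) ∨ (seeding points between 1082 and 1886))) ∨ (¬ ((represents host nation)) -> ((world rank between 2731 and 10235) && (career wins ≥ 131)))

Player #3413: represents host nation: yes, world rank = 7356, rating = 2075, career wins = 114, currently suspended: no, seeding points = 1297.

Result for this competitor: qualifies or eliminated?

Atomic conditions:
  rating > 2386: 2075 > 2386 is false
  NOT currently suspended: no → true
  seeding points between 1082 and 1886: 1297 in [1082, 1886] is true
  represents host nation: yes → true
  world rank between 2731 and 10235: 7356 in [2731, 10235] is true
  career wins ≥ 131: 114 ≥ 131 is false
Combine:
[1.1] false OR true OR true = true
[1] NOT true = false
[2.1] NOT true = false
[2.2] true AND false = false
[2] false → false (antecedent false ⇒ implication holds) = true
[root] false OR true = true
Overall: true → qualifies

Qualifies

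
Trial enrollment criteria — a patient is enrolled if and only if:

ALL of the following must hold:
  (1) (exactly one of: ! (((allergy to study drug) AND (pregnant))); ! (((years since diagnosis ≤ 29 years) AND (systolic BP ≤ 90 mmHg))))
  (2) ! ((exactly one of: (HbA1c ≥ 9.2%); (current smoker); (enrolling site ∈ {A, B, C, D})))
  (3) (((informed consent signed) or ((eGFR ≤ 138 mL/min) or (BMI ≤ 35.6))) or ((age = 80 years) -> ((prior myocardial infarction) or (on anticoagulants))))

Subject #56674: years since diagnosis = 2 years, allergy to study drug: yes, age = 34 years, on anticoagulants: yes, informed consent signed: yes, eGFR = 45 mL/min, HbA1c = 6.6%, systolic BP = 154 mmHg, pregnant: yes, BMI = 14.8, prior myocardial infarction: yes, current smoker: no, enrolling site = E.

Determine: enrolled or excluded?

Atomic conditions:
  allergy to study drug: yes → true
  pregnant: yes → true
  years since diagnosis ≤ 29 years: 2 ≤ 29 is true
  systolic BP ≤ 90 mmHg: 154 ≤ 90 is false
  HbA1c ≥ 9.2%: 6.6 ≥ 9.2 is false
  current smoker: no → false
  enrolling site ∈ {A, B, C, D}: E is not in the set → false
  informed consent signed: yes → true
  eGFR ≤ 138 mL/min: 45 ≤ 138 is true
  BMI ≤ 35.6: 14.8 ≤ 35.6 is true
  age = 80 years: 34 == 80 is false
  prior myocardial infarction: yes → true
  on anticoagulants: yes → true
Combine:
[1.1.1] true AND true = true
[1.1] NOT true = false
[1.2.1] true AND false = false
[1.2] NOT false = true
[1] exactly-one(false, true) = true
[2.1] exactly-one(false, false, false) = false
[2] NOT false = true
[3.1.2] true OR true = true
[3.1] true OR true = true
[3.2.2] true OR true = true
[3.2] false → true (antecedent false ⇒ implication holds) = true
[3] true OR true = true
[root] true AND true AND true = true
Overall: true → enrolled

Enrolled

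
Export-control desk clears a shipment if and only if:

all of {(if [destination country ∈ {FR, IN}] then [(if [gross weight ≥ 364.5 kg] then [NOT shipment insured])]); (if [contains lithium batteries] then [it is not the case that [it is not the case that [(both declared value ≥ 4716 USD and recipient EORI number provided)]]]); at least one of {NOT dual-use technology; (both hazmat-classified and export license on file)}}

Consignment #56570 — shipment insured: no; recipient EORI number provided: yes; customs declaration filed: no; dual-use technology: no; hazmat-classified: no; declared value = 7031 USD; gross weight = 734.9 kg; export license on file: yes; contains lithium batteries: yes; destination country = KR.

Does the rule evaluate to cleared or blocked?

Cleared

Atomic conditions:
  destination country ∈ {FR, IN}: KR is not in the set → false
  gross weight ≥ 364.5 kg: 734.9 ≥ 364.5 is true
  NOT shipment insured: no → true
  contains lithium batteries: yes → true
  declared value ≥ 4716 USD: 7031 ≥ 4716 is true
  recipient EORI number provided: yes → true
  NOT dual-use technology: no → true
  hazmat-classified: no → false
  export license on file: yes → true
Combine:
[1.2] true → true = true
[1] false → true (antecedent false ⇒ implication holds) = true
[2.2.1.1] true AND true = true
[2.2.1] NOT true = false
[2.2] NOT false = true
[2] true → true = true
[3.2] false AND true = false
[3] true OR false = true
[root] true AND true AND true = true
Overall: true → cleared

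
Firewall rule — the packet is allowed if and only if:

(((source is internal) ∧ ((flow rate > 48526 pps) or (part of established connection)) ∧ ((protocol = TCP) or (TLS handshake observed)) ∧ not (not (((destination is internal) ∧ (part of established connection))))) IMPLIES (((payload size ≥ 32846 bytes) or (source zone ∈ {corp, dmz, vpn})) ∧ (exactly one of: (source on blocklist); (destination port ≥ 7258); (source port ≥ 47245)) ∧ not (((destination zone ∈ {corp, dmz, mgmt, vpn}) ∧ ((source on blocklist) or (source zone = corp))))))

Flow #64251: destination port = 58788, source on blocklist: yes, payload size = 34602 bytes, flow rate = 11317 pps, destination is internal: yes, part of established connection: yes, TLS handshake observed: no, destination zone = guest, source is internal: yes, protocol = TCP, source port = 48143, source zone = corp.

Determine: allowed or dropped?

Atomic conditions:
  source is internal: yes → true
  flow rate > 48526 pps: 11317 > 48526 is false
  part of established connection: yes → true
  protocol = TCP: TCP == TCP is true
  TLS handshake observed: no → false
  destination is internal: yes → true
  payload size ≥ 32846 bytes: 34602 ≥ 32846 is true
  source zone ∈ {corp, dmz, vpn}: corp is in the set → true
  source on blocklist: yes → true
  destination port ≥ 7258: 58788 ≥ 7258 is true
  source port ≥ 47245: 48143 ≥ 47245 is true
  destination zone ∈ {corp, dmz, mgmt, vpn}: guest is not in the set → false
  source zone = corp: corp == corp is true
Combine:
[1.2] false OR true = true
[1.3] true OR false = true
[1.4.1.1] true AND true = true
[1.4.1] NOT true = false
[1.4] NOT false = true
[1] true AND true AND true AND true = true
[2.1] true OR true = true
[2.2] exactly-one(true, true, true) = false
[2.3.1.2] true OR true = true
[2.3.1] false AND true = false
[2.3] NOT false = true
[2] true AND false AND true = false
[root] true → false = false
Overall: false → dropped

Dropped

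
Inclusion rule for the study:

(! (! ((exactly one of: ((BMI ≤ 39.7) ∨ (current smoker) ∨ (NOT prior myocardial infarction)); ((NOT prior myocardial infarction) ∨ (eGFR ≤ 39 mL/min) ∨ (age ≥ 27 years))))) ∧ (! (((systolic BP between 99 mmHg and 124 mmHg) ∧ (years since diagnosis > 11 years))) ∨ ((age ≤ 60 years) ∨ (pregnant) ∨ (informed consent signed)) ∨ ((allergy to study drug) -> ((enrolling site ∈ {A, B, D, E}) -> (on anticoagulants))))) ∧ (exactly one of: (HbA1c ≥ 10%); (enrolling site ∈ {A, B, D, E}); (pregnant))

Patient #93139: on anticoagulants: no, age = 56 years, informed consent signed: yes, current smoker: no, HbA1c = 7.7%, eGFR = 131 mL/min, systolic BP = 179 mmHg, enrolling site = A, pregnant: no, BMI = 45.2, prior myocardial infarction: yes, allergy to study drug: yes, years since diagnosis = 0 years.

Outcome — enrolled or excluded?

Atomic conditions:
  BMI ≤ 39.7: 45.2 ≤ 39.7 is false
  current smoker: no → false
  NOT prior myocardial infarction: yes → false
  eGFR ≤ 39 mL/min: 131 ≤ 39 is false
  age ≥ 27 years: 56 ≥ 27 is true
  systolic BP between 99 mmHg and 124 mmHg: 179 in [99, 124] is false
  years since diagnosis > 11 years: 0 > 11 is false
  age ≤ 60 years: 56 ≤ 60 is true
  pregnant: no → false
  informed consent signed: yes → true
  allergy to study drug: yes → true
  enrolling site ∈ {A, B, D, E}: A is in the set → true
  on anticoagulants: no → false
  HbA1c ≥ 10%: 7.7 ≥ 10 is false
Combine:
[1.1.1.1.1] false OR false OR false = false
[1.1.1.1.2] false OR false OR true = true
[1.1.1.1] exactly-one(false, true) = true
[1.1.1] NOT true = false
[1.1] NOT false = true
[1.2.1.1] false AND false = false
[1.2.1] NOT false = true
[1.2.2] true OR false OR true = true
[1.2.3.2] true → false = false
[1.2.3] true → false = false
[1.2] true OR true OR false = true
[1] true AND true = true
[2] exactly-one(false, true, false) = true
[root] true AND true = true
Overall: true → enrolled

Enrolled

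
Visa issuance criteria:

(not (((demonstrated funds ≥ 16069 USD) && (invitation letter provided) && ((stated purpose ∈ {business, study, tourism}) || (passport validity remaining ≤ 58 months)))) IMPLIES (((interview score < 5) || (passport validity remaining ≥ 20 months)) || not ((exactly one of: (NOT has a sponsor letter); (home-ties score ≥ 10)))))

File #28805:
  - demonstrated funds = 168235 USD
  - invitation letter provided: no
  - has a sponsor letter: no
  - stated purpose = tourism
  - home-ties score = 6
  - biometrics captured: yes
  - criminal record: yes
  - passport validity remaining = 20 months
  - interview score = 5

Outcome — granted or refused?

Atomic conditions:
  demonstrated funds ≥ 16069 USD: 168235 ≥ 16069 is true
  invitation letter provided: no → false
  stated purpose ∈ {business, study, tourism}: tourism is in the set → true
  passport validity remaining ≤ 58 months: 20 ≤ 58 is true
  interview score < 5: 5 < 5 is false
  passport validity remaining ≥ 20 months: 20 ≥ 20 is true
  NOT has a sponsor letter: no → true
  home-ties score ≥ 10: 6 ≥ 10 is false
Combine:
[1.1.3] true OR true = true
[1.1] true AND false AND true = false
[1] NOT false = true
[2.1] false OR true = true
[2.2.1] exactly-one(true, false) = true
[2.2] NOT true = false
[2] true OR false = true
[root] true → true = true
Overall: true → granted

Granted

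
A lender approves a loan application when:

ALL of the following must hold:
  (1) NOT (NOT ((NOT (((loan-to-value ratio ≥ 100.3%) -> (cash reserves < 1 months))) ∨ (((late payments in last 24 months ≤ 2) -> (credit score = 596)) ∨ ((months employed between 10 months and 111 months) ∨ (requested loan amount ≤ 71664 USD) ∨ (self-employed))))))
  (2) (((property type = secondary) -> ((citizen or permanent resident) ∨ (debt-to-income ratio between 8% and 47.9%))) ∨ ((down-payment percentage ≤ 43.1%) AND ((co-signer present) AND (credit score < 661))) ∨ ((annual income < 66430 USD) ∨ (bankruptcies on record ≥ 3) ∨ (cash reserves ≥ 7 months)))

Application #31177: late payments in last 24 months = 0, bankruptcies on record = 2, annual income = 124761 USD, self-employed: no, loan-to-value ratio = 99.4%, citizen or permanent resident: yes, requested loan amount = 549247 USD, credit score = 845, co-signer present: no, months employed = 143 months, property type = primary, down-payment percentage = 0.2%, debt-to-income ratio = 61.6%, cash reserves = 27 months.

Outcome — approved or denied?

Atomic conditions:
  loan-to-value ratio ≥ 100.3%: 99.4 ≥ 100.3 is false
  cash reserves < 1 months: 27 < 1 is false
  late payments in last 24 months ≤ 2: 0 ≤ 2 is true
  credit score = 596: 845 == 596 is false
  months employed between 10 months and 111 months: 143 in [10, 111] is false
  requested loan amount ≤ 71664 USD: 549247 ≤ 71664 is false
  self-employed: no → false
  property type = secondary: primary == secondary is false
  citizen or permanent resident: yes → true
  debt-to-income ratio between 8% and 47.9%: 61.6 in [8, 47.9] is false
  down-payment percentage ≤ 43.1%: 0.2 ≤ 43.1 is true
  co-signer present: no → false
  credit score < 661: 845 < 661 is false
  annual income < 66430 USD: 124761 < 66430 is false
  bankruptcies on record ≥ 3: 2 ≥ 3 is false
  cash reserves ≥ 7 months: 27 ≥ 7 is true
Combine:
[1.1.1.1.1] false → false (antecedent false ⇒ implication holds) = true
[1.1.1.1] NOT true = false
[1.1.1.2.1] true → false = false
[1.1.1.2.2] false OR false OR false = false
[1.1.1.2] false OR false = false
[1.1.1] false OR false = false
[1.1] NOT false = true
[1] NOT true = false
[2.1.2] true OR false = true
[2.1] false → true (antecedent false ⇒ implication holds) = true
[2.2.2] false AND false = false
[2.2] true AND false = false
[2.3] false OR false OR true = true
[2] true OR false OR true = true
[root] false AND true = false
Overall: false → denied

Denied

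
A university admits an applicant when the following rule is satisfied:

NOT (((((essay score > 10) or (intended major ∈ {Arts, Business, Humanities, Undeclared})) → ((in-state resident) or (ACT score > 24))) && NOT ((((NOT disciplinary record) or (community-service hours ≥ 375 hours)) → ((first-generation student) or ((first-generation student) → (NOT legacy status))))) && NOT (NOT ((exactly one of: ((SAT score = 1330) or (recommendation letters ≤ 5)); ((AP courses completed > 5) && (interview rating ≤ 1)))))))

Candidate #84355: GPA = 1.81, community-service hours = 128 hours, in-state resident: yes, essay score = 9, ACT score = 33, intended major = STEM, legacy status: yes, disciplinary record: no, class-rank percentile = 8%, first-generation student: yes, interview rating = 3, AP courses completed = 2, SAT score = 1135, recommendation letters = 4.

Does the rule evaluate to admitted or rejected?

Admitted

Atomic conditions:
  essay score > 10: 9 > 10 is false
  intended major ∈ {Arts, Business, Humanities, Undeclared}: STEM is not in the set → false
  in-state resident: yes → true
  ACT score > 24: 33 > 24 is true
  NOT disciplinary record: no → true
  community-service hours ≥ 375 hours: 128 ≥ 375 is false
  first-generation student: yes → true
  NOT legacy status: yes → false
  SAT score = 1330: 1135 == 1330 is false
  recommendation letters ≤ 5: 4 ≤ 5 is true
  AP courses completed > 5: 2 > 5 is false
  interview rating ≤ 1: 3 ≤ 1 is false
Combine:
[1.1.1] false OR false = false
[1.1.2] true OR true = true
[1.1] false → true (antecedent false ⇒ implication holds) = true
[1.2.1.1] true OR false = true
[1.2.1.2.2] true → false = false
[1.2.1.2] true OR false = true
[1.2.1] true → true = true
[1.2] NOT true = false
[1.3.1.1.1] false OR true = true
[1.3.1.1.2] false AND false = false
[1.3.1.1] exactly-one(true, false) = true
[1.3.1] NOT true = false
[1.3] NOT false = true
[1] true AND false AND true = false
[root] NOT false = true
Overall: true → admitted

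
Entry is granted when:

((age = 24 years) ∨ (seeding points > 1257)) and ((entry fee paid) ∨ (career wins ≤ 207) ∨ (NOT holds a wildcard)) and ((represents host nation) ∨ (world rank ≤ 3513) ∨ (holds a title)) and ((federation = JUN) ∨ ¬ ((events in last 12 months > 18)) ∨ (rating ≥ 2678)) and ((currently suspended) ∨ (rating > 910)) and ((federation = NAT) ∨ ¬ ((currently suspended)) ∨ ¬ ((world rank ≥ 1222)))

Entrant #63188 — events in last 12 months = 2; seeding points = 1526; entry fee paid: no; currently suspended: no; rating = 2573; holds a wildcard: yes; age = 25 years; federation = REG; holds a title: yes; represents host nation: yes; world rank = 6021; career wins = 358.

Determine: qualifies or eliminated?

Eliminated

Atomic conditions:
  age = 24 years: 25 == 24 is false
  seeding points > 1257: 1526 > 1257 is true
  entry fee paid: no → false
  career wins ≤ 207: 358 ≤ 207 is false
  NOT holds a wildcard: yes → false
  represents host nation: yes → true
  world rank ≤ 3513: 6021 ≤ 3513 is false
  holds a title: yes → true
  federation = JUN: REG == JUN is false
  events in last 12 months > 18: 2 > 18 is false
  rating ≥ 2678: 2573 ≥ 2678 is false
  currently suspended: no → false
  rating > 910: 2573 > 910 is true
  federation = NAT: REG == NAT is false
  world rank ≥ 1222: 6021 ≥ 1222 is true
Combine:
[1] false OR true = true
[2] false OR false OR false = false
[3] true OR false OR true = true
[4.2] NOT false = true
[4] false OR true OR false = true
[5] false OR true = true
[6.2] NOT false = true
[6.3] NOT true = false
[6] false OR true OR false = true
[root] true AND false AND true AND true AND true AND true = false
Overall: false → eliminated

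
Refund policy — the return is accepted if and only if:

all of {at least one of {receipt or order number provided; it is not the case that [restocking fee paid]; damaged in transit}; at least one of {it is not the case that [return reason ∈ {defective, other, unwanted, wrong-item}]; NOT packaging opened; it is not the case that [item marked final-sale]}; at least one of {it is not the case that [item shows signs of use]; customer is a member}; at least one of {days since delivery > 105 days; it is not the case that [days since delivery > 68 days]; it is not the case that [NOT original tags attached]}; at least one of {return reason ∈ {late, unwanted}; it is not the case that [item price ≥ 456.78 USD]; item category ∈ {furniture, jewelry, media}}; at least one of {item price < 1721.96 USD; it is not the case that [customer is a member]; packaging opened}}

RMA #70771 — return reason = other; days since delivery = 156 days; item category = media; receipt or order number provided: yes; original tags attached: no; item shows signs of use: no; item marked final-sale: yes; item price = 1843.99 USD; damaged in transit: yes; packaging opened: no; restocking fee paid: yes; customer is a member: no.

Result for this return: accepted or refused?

Atomic conditions:
  receipt or order number provided: yes → true
  restocking fee paid: yes → true
  damaged in transit: yes → true
  return reason ∈ {defective, other, unwanted, wrong-item}: other is in the set → true
  NOT packaging opened: no → true
  item marked final-sale: yes → true
  item shows signs of use: no → false
  customer is a member: no → false
  days since delivery > 105 days: 156 > 105 is true
  days since delivery > 68 days: 156 > 68 is true
  NOT original tags attached: no → true
  return reason ∈ {late, unwanted}: other is not in the set → false
  item price ≥ 456.78 USD: 1843.99 ≥ 456.78 is true
  item category ∈ {furniture, jewelry, media}: media is in the set → true
  item price < 1721.96 USD: 1843.99 < 1721.96 is false
  packaging opened: no → false
Combine:
[1.2] NOT true = false
[1] true OR false OR true = true
[2.1] NOT true = false
[2.3] NOT true = false
[2] false OR true OR false = true
[3.1] NOT false = true
[3] true OR false = true
[4.2] NOT true = false
[4.3] NOT true = false
[4] true OR false OR false = true
[5.2] NOT true = false
[5] false OR false OR true = true
[6.2] NOT false = true
[6] false OR true OR false = true
[root] true AND true AND true AND true AND true AND true = true
Overall: true → accepted

Accepted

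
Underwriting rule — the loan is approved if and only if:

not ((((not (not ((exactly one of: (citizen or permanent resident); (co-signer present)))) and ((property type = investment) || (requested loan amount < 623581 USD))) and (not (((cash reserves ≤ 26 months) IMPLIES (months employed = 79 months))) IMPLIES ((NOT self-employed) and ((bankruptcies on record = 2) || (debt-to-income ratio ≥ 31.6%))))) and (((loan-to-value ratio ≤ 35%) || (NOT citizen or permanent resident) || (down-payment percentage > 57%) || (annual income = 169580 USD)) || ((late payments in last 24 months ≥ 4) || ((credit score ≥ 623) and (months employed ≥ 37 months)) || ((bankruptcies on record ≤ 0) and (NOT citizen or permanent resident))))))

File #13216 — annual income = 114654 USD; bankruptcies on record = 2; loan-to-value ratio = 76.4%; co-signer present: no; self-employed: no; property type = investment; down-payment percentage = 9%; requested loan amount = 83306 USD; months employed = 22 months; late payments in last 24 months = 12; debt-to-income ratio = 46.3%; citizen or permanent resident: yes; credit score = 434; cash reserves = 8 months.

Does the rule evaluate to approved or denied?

Atomic conditions:
  citizen or permanent resident: yes → true
  co-signer present: no → false
  property type = investment: investment == investment is true
  requested loan amount < 623581 USD: 83306 < 623581 is true
  cash reserves ≤ 26 months: 8 ≤ 26 is true
  months employed = 79 months: 22 == 79 is false
  NOT self-employed: no → true
  bankruptcies on record = 2: 2 == 2 is true
  debt-to-income ratio ≥ 31.6%: 46.3 ≥ 31.6 is true
  loan-to-value ratio ≤ 35%: 76.4 ≤ 35 is false
  NOT citizen or permanent resident: yes → false
  down-payment percentage > 57%: 9 > 57 is false
  annual income = 169580 USD: 114654 == 169580 is false
  late payments in last 24 months ≥ 4: 12 ≥ 4 is true
  credit score ≥ 623: 434 ≥ 623 is false
  months employed ≥ 37 months: 22 ≥ 37 is false
  bankruptcies on record ≤ 0: 2 ≤ 0 is false
Combine:
[1.1.1.1.1.1] exactly-one(true, false) = true
[1.1.1.1.1] NOT true = false
[1.1.1.1] NOT false = true
[1.1.1.2] true OR true = true
[1.1.1] true AND true = true
[1.1.2.1.1] true → false = false
[1.1.2.1] NOT false = true
[1.1.2.2.2] true OR true = true
[1.1.2.2] true AND true = true
[1.1.2] true → true = true
[1.1] true AND true = true
[1.2.1] false OR false OR false OR false = false
[1.2.2.2] false AND false = false
[1.2.2.3] false AND false = false
[1.2.2] true OR false OR false = true
[1.2] false OR true = true
[1] true AND true = true
[root] NOT true = false
Overall: false → denied

Denied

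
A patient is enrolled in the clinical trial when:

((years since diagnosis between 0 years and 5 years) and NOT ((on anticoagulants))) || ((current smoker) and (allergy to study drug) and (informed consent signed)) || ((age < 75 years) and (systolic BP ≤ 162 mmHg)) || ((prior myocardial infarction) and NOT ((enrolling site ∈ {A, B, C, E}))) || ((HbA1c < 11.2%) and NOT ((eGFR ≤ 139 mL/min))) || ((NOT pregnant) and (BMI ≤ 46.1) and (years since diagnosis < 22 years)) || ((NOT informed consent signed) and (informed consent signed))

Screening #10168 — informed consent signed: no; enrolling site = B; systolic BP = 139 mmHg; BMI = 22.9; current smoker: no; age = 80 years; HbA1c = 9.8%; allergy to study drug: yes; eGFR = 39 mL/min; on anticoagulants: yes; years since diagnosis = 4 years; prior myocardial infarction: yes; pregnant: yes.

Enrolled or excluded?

Atomic conditions:
  years since diagnosis between 0 years and 5 years: 4 in [0, 5] is true
  on anticoagulants: yes → true
  current smoker: no → false
  allergy to study drug: yes → true
  informed consent signed: no → false
  age < 75 years: 80 < 75 is false
  systolic BP ≤ 162 mmHg: 139 ≤ 162 is true
  prior myocardial infarction: yes → true
  enrolling site ∈ {A, B, C, E}: B is in the set → true
  HbA1c < 11.2%: 9.8 < 11.2 is true
  eGFR ≤ 139 mL/min: 39 ≤ 139 is true
  NOT pregnant: yes → false
  BMI ≤ 46.1: 22.9 ≤ 46.1 is true
  years since diagnosis < 22 years: 4 < 22 is true
  NOT informed consent signed: no → true
Combine:
[1.2] NOT true = false
[1] true AND false = false
[2] false AND true AND false = false
[3] false AND true = false
[4.2] NOT true = false
[4] true AND false = false
[5.2] NOT true = false
[5] true AND false = false
[6] false AND true AND true = false
[7] true AND false = false
[root] false OR false OR false OR false OR false OR false OR false = false
Overall: false → excluded

Excluded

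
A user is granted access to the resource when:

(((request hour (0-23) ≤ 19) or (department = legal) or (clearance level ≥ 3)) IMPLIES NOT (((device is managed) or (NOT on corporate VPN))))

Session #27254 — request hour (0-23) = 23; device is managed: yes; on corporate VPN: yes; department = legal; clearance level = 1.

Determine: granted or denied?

Atomic conditions:
  request hour (0-23) ≤ 19: 23 ≤ 19 is false
  department = legal: legal == legal is true
  clearance level ≥ 3: 1 ≥ 3 is false
  device is managed: yes → true
  NOT on corporate VPN: yes → false
Combine:
[1] false OR true OR false = true
[2.1] true OR false = true
[2] NOT true = false
[root] true → false = false
Overall: false → denied

Denied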